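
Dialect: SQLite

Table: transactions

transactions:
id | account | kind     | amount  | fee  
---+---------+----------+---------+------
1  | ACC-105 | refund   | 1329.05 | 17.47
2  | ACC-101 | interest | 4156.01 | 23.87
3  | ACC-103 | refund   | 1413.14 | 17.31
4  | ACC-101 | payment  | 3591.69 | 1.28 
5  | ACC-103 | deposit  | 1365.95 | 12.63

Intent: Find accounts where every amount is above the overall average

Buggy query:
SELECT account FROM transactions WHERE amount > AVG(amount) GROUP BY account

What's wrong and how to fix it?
Bug: AVG() is an aggregate; it can't sit directly in WHERE

Fix: Use a subquery for AVG and a HAVING MIN(...) filter so the condition holds for every row in the group

Corrected query:
SELECT account FROM transactions GROUP BY account HAVING MIN(amount) > (SELECT AVG(amount) FROM transactions)

Result:
account
-------
ACC-101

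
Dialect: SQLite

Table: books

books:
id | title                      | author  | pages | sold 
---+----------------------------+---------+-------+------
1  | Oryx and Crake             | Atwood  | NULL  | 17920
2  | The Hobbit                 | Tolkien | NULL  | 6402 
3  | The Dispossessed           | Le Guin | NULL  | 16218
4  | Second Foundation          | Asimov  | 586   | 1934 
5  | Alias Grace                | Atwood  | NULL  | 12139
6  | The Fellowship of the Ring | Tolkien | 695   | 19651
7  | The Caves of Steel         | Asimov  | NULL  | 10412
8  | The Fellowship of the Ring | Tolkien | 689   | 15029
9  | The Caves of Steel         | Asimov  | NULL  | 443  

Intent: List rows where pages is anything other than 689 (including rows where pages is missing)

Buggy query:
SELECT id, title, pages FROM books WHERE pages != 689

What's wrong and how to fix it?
Bug: 'pages != 689' is unknown when pages is NULL, so NULL rows are silently excluded

Fix: Add an explicit OR pages IS NULL to include the missing-value rows

Corrected query:
SELECT id, title, pages FROM books WHERE pages != 689 OR pages IS NULL

Result:
id | title                      | pages
---+----------------------------+------
1  | Oryx and Crake             | NULL 
2  | The Hobbit                 | NULL 
3  | The Dispossessed           | NULL 
4  | Second Foundation          | 586  
5  | Alias Grace                | NULL 
6  | The Fellowship of the Ring | 695  
7  | The Caves of Steel         | NULL 
9  | The Caves of Steel         | NULL 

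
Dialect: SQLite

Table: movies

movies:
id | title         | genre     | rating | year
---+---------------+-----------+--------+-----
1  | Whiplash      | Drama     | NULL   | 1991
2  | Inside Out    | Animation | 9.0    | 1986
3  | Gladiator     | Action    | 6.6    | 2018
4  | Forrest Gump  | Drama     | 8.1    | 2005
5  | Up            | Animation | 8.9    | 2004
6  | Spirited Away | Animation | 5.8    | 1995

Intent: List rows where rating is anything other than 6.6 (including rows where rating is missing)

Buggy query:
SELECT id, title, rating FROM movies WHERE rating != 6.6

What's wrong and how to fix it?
Bug: Inequality against NULL is unknown, not true; rows with NULL are dropped

Fix: Handle NULL separately with IS NULL alongside the inequality

Corrected query:
SELECT id, title, rating FROM movies WHERE rating != 6.6 OR rating IS NULL

Result:
id | title         | rating
---+---------------+-------
1  | Whiplash      | NULL  
2  | Inside Out    | 9     
4  | Forrest Gump  | 8.1   
5  | Up            | 8.9   
6  | Spirited Away | 5.8   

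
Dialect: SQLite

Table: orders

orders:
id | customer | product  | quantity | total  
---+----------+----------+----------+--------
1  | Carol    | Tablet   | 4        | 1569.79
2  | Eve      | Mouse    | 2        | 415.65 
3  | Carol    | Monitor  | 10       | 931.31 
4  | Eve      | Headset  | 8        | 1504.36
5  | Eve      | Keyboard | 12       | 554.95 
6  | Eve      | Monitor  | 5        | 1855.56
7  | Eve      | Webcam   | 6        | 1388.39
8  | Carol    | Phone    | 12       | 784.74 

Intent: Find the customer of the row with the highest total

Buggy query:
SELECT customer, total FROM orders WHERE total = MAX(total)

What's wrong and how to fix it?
Bug: MAX(total) is an aggregate and cannot be used directly in WHERE

Fix: Use a subquery: WHERE total = (SELECT MAX(total) FROM orders)

Corrected query:
SELECT customer, total FROM orders WHERE total = (SELECT MAX(total) FROM orders)

Result:
customer | total  
---------+--------
Eve      | 1855.56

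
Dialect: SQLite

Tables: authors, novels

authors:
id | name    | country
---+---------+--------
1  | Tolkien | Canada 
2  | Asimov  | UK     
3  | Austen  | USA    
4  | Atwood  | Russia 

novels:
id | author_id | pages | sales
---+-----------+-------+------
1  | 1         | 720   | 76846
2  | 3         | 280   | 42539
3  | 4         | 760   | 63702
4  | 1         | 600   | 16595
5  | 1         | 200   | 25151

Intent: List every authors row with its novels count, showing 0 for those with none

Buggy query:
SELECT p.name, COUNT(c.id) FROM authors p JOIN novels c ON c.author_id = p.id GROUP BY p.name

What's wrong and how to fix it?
Bug: INNER JOIN drops authors rows that have no matching novels rows

Fix: Switch to LEFT JOIN to retain unmatched parent rows

Corrected query:
SELECT p.name, COUNT(c.id) FROM authors p LEFT JOIN novels c ON c.author_id = p.id GROUP BY p.name

Result:
name    | COUNT(c.id)
--------+------------
Asimov  | 0          
Atwood  | 1          
Austen  | 1          
Tolkien | 3          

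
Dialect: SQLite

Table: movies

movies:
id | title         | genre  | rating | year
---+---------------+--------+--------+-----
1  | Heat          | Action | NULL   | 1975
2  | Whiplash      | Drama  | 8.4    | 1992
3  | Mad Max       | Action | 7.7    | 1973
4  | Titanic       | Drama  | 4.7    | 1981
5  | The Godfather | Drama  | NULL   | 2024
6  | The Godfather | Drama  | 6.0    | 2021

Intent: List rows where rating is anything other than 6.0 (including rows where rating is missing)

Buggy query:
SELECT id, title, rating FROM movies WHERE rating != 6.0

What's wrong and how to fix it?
Bug: Inequality against NULL is unknown, not true; rows with NULL are dropped

Fix: Add an explicit OR rating IS NULL to include the missing-value rows

Corrected query:
SELECT id, title, rating FROM movies WHERE rating != 6.0 OR rating IS NULL

Result:
id | title         | rating
---+---------------+-------
1  | Heat          | NULL  
2  | Whiplash      | 8.4   
3  | Mad Max       | 7.7   
4  | Titanic       | 4.7   
5  | The Godfather | NULL  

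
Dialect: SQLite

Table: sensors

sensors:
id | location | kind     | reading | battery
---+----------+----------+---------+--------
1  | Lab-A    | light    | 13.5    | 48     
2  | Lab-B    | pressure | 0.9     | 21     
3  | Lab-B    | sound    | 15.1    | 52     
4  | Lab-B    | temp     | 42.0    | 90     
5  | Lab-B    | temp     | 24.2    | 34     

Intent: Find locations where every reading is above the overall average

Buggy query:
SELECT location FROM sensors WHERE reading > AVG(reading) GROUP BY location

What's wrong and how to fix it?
Bug: WHERE evaluates per row before aggregation, so AVG() is unavailable

Fix: Use a subquery for AVG and a HAVING MIN(...) filter so the condition holds for every row in the group

Corrected query:
SELECT location FROM sensors GROUP BY location HAVING MIN(reading) > (SELECT AVG(reading) FROM sensors)

Result:
(no rows)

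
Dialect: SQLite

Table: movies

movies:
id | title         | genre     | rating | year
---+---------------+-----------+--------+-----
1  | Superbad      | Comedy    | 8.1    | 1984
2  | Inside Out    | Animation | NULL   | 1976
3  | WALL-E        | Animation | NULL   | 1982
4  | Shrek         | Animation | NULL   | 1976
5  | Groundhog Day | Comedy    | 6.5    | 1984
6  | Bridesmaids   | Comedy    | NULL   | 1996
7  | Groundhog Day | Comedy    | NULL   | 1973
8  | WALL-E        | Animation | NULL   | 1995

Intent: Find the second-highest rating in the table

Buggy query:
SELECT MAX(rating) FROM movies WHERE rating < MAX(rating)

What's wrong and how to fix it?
Bug: The inner MAX is an aggregate inside WHERE, which is not allowed

Fix: Compute the overall MAX in a subquery, then take MAX of rows below it

Corrected query:
SELECT MAX(rating) FROM movies WHERE rating < (SELECT MAX(rating) FROM movies)

Result:
MAX(rating)
-----------
6.5        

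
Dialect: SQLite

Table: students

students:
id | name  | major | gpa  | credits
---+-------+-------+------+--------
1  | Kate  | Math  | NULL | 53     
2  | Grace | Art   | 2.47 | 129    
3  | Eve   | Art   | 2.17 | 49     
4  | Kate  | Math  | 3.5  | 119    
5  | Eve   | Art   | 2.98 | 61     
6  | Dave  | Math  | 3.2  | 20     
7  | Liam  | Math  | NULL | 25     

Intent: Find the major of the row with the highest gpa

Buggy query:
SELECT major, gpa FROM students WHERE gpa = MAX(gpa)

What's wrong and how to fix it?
Bug: MAX(gpa) is an aggregate and cannot be used directly in WHERE

Fix: Wrap MAX in a scalar subquery so WHERE compares against a single value

Corrected query:
SELECT major, gpa FROM students WHERE gpa = (SELECT MAX(gpa) FROM students)

Result:
major | gpa
------+----
Math  | 3.5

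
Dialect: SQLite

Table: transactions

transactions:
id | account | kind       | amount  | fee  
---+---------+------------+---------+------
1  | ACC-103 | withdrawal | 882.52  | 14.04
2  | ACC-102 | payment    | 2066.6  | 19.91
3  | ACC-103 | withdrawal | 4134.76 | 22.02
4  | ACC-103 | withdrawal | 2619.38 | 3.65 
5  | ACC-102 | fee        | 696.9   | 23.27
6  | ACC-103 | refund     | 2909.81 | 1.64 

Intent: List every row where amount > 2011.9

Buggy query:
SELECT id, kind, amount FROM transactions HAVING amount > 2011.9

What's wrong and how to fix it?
Bug: This is a non-aggregate query (no GROUP BY, no aggregates), so in SQLite the HAVING clause is invalid here; a row-level condition belongs in WHERE

Fix: Use WHERE for row-level filtering

Corrected query:
SELECT id, kind, amount FROM transactions WHERE amount > 2011.9

Result:
id | kind       | amount 
---+------------+--------
2  | payment    | 2066.6 
3  | withdrawal | 4134.76
4  | withdrawal | 2619.38
6  | refund     | 2909.81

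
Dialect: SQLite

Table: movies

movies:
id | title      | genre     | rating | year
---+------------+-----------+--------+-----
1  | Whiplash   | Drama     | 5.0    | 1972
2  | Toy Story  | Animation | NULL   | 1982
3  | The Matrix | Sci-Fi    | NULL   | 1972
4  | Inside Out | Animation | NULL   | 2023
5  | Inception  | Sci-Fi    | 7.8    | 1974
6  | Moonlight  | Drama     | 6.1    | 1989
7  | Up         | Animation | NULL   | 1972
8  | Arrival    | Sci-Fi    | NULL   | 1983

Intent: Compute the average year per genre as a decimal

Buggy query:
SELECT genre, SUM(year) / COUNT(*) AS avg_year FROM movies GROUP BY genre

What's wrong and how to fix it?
Bug: SUM(year) and COUNT(*) are both integers; the division truncates the fractional part

Fix: Multiply by 1.0 (or CAST to REAL) to force floating-point division

Corrected query:
SELECT genre, SUM(year) * 1.0 / COUNT(*) AS avg_year FROM movies GROUP BY genre

Result:
genre     | avg_year   
----------+------------
Animation | 1992.333333
Drama     | 1980.5     
Sci-Fi    | 1976.333333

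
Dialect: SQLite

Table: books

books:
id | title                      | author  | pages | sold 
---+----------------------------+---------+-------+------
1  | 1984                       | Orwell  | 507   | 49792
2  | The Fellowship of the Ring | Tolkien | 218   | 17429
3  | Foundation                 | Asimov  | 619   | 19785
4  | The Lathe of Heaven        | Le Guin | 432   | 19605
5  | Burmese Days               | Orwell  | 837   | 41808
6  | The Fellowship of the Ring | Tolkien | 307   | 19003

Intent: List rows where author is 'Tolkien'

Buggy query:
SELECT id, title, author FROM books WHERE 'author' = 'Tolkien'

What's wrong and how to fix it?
Bug: 'author' in single quotes is a string literal, not the column; the comparison is literal-vs-literal and never true

Fix: Reference the column as author without single quotes

Corrected query:
SELECT id, title, author FROM books WHERE author = 'Tolkien'

Result:
id | title                      | author 
---+----------------------------+--------
2  | The Fellowship of the Ring | Tolkien
6  | The Fellowship of the Ring | Tolkien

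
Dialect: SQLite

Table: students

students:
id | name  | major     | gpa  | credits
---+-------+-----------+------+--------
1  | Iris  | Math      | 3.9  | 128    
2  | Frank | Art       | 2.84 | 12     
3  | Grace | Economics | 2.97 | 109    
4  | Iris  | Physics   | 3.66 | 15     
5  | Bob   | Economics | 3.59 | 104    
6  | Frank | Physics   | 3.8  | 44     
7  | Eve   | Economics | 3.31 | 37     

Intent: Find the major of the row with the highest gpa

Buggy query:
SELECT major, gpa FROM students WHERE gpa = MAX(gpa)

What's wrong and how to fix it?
Bug: WHERE is evaluated per row; an aggregate over the whole table isn't defined there

Fix: Wrap MAX in a scalar subquery so WHERE compares against a single value

Corrected query:
SELECT major, gpa FROM students WHERE gpa = (SELECT MAX(gpa) FROM students)

Result:
major | gpa
------+----
Math  | 3.9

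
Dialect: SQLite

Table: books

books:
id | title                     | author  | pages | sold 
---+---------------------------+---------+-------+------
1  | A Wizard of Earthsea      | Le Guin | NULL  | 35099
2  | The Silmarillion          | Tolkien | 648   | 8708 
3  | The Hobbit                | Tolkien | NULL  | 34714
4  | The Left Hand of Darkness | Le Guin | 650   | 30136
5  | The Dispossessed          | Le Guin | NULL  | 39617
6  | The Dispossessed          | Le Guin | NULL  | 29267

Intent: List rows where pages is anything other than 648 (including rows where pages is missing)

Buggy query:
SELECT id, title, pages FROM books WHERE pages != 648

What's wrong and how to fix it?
Bug: Inequality against NULL is unknown, not true; rows with NULL are dropped

Fix: Add an explicit OR pages IS NULL to include the missing-value rows

Corrected query:
SELECT id, title, pages FROM books WHERE pages != 648 OR pages IS NULL

Result:
id | title                     | pages
---+---------------------------+------
1  | A Wizard of Earthsea      | NULL 
3  | The Hobbit                | NULL 
4  | The Left Hand of Darkness | 650  
5  | The Dispossessed          | NULL 
6  | The Dispossessed          | NULL 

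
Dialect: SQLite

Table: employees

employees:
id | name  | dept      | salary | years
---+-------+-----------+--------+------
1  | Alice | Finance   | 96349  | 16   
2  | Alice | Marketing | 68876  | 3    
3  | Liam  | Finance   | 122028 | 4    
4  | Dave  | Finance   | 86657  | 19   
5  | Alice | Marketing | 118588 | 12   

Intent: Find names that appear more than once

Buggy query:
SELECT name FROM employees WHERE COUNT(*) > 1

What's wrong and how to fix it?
Bug: COUNT(*) is an aggregate and cannot be used in WHERE

Fix: GROUP BY name, then filter groups with HAVING COUNT(*) > 1

Corrected query:
SELECT name FROM employees GROUP BY name HAVING COUNT(*) > 1

Result:
name 
-----
Alice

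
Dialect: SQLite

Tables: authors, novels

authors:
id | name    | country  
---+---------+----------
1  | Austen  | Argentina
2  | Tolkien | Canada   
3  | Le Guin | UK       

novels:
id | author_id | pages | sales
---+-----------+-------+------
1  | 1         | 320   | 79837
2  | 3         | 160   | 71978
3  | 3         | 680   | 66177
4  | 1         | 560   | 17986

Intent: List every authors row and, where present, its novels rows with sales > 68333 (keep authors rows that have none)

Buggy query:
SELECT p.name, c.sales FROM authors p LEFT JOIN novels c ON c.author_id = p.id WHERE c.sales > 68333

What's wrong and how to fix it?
Bug: A WHERE condition on the right-hand table after LEFT JOIN drops unmatched parents

Fix: Move the right-table condition into the ON clause so unmatched parents are kept

Corrected query:
SELECT p.name, c.sales FROM authors p LEFT JOIN novels c ON c.author_id = p.id AND c.sales > 68333

Result:
name    | sales
--------+------
Austen  | 79837
Tolkien | NULL 
Le Guin | 71978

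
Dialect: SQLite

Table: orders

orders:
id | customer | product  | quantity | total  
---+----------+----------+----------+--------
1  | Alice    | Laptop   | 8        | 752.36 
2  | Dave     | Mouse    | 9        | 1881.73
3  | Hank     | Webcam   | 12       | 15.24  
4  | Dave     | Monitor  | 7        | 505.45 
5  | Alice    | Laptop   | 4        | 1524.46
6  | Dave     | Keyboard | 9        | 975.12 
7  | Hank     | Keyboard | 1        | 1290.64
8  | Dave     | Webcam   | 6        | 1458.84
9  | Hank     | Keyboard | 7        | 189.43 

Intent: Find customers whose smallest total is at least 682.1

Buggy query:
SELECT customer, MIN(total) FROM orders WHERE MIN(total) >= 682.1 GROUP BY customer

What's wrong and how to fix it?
Bug: MIN() in WHERE is a misuse of aggregate

Fix: Replace WHERE with HAVING after the GROUP BY

Corrected query:
SELECT customer, MIN(total) FROM orders GROUP BY customer HAVING MIN(total) >= 682.1

Result:
customer | MIN(total)
---------+-----------
Alice    | 752.36    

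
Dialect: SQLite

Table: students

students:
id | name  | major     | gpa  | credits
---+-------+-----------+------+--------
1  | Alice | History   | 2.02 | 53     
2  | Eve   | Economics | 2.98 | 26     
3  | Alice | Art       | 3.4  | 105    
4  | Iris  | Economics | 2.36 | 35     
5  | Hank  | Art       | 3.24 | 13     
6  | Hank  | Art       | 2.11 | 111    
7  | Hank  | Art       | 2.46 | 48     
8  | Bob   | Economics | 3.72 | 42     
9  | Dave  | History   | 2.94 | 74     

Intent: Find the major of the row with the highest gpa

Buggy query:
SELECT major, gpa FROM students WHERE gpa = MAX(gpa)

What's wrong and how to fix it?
Bug: WHERE is evaluated per row; an aggregate over the whole table isn't defined there

Fix: Wrap MAX in a scalar subquery so WHERE compares against a single value

Corrected query:
SELECT major, gpa FROM students WHERE gpa = (SELECT MAX(gpa) FROM students)

Result:
major     | gpa 
----------+-----
Economics | 3.72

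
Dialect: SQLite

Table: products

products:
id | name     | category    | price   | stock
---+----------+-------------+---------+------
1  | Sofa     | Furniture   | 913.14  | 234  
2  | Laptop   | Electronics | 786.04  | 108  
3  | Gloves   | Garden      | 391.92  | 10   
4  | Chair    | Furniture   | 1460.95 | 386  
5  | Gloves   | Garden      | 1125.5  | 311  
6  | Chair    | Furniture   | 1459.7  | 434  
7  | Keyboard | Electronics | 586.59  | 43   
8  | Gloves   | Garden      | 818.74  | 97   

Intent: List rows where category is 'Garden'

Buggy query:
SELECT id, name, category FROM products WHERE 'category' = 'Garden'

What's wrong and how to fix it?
Bug: Single quotes denote string literals in SQL; the column name is being compared as a constant string

Fix: Reference the column as category without single quotes

Corrected query:
SELECT id, name, category FROM products WHERE category = 'Garden'

Result:
id | name   | category
---+--------+---------
3  | Gloves | Garden  
5  | Gloves | Garden  
8  | Gloves | Garden  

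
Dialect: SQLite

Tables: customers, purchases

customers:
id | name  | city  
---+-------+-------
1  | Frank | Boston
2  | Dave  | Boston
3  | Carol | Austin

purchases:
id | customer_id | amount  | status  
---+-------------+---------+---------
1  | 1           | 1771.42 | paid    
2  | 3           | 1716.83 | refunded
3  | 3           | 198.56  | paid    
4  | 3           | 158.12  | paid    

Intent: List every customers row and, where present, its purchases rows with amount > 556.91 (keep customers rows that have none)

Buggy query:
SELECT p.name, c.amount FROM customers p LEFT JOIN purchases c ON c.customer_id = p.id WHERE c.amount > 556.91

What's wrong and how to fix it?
Bug: A WHERE condition on the right-hand table after LEFT JOIN drops unmatched parents

Fix: Put 'c.amount > 556.91' in the JOIN's ON clause instead of WHERE

Corrected query:
SELECT p.name, c.amount FROM customers p LEFT JOIN purchases c ON c.customer_id = p.id AND c.amount > 556.91

Result:
name  | amount 
------+--------
Frank | 1771.42
Dave  | NULL   
Carol | 1716.83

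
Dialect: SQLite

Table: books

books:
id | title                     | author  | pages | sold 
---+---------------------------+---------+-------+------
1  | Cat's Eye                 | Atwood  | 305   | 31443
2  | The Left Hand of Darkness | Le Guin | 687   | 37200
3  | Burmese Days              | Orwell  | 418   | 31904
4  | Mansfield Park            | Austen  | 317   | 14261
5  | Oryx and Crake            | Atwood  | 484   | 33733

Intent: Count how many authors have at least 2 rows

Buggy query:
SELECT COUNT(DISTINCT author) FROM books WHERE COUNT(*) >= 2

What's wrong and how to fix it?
Bug: WHERE filters individual rows, not groups, so a group-level COUNT is invalid there

Fix: Group first with HAVING COUNT(*) >= 2, then COUNT the resulting groups

Corrected query:
SELECT COUNT(*) FROM (SELECT author FROM books GROUP BY author HAVING COUNT(*) >= 2)

Result:
COUNT(*)
--------
1       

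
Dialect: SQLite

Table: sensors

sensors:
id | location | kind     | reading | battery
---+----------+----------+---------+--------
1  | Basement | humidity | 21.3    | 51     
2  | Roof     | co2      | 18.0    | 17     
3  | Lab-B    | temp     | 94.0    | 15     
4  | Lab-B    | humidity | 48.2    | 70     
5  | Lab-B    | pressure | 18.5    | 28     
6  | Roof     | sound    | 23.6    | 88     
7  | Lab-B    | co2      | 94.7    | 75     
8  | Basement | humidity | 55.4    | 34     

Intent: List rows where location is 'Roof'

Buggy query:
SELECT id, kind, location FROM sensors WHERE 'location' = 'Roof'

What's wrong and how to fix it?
Bug: 'location' in single quotes is a string literal, not the column; the comparison is literal-vs-literal and never true

Fix: Remove the quotes around the column name (or use double quotes for an identifier)

Corrected query:
SELECT id, kind, location FROM sensors WHERE location = 'Roof'

Result:
id | kind  | location
---+-------+---------
2  | co2   | Roof    
6  | sound | Roof    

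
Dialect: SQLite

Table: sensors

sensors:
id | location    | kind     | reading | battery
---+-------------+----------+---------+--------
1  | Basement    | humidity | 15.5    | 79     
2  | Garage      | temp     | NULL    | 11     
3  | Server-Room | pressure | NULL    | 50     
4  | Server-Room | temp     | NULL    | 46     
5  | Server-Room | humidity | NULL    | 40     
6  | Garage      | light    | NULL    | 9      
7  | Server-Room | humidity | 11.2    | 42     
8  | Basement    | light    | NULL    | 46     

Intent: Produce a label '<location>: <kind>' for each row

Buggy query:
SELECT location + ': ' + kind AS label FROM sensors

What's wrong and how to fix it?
Bug: '+' is numeric addition; on text columns SQLite converts them to 0 instead of concatenating

Fix: Use the || operator for string concatenation

Corrected query:
SELECT location || ': ' || kind AS label FROM sensors

Result:
label                
---------------------
Basement: humidity   
Garage: temp         
Server-Room: pressure
Server-Room: temp    
Server-Room: humidity
Garage: light        
Server-Room: humidity
Basement: light      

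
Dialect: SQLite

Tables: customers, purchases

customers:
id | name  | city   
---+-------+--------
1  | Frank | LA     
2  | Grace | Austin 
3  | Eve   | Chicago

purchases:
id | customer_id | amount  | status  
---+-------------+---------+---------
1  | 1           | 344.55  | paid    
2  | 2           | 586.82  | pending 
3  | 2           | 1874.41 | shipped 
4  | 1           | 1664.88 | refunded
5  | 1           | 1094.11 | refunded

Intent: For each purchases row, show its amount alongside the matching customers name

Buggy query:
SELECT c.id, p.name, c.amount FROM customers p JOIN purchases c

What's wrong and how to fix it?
Bug: JOIN with no ON clause produces a cartesian product; every purchases row pairs with every customers row

Fix: Specify the join condition linking the foreign key to the parent id

Corrected query:
SELECT c.id, p.name, c.amount FROM customers p JOIN purchases c ON c.customer_id = p.id

Result:
id | name  | amount 
---+-------+--------
1  | Frank | 344.55 
2  | Grace | 586.82 
3  | Grace | 1874.41
4  | Frank | 1664.88
5  | Frank | 1094.11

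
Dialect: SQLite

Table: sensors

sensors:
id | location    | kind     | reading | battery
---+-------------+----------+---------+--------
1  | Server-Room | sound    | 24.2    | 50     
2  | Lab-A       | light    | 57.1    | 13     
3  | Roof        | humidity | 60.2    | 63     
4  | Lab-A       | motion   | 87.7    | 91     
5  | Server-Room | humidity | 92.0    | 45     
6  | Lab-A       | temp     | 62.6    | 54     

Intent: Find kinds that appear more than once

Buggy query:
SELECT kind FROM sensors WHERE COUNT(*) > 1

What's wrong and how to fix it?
Bug: COUNT(*) is an aggregate and cannot be used in WHERE

Fix: GROUP BY kind, then filter groups with HAVING COUNT(*) > 1

Corrected query:
SELECT kind FROM sensors GROUP BY kind HAVING COUNT(*) > 1

Result:
kind    
--------
humidity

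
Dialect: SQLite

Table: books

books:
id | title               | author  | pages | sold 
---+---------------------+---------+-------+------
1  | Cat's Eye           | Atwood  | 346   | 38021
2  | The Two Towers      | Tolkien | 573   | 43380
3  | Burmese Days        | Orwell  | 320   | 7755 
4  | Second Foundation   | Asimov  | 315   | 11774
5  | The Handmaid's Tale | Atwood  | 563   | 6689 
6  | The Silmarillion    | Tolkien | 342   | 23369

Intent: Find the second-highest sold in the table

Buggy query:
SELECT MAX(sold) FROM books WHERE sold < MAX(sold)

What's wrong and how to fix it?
Bug: The inner MAX is an aggregate inside WHERE, which is not allowed

Fix: Compute the overall MAX in a subquery, then take MAX of rows below it

Corrected query:
SELECT MAX(sold) FROM books WHERE sold < (SELECT MAX(sold) FROM books)

Result:
MAX(sold)
---------
38021    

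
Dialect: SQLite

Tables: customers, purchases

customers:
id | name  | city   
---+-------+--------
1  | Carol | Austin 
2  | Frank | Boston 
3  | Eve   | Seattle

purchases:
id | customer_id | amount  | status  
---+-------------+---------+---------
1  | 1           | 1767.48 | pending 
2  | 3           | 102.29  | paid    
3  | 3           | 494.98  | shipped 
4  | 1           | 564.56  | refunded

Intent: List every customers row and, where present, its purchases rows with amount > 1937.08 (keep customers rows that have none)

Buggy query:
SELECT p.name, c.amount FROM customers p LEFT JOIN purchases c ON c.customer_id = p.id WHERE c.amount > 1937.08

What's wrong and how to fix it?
Bug: Filtering c.amount in WHERE discards the NULL rows produced by LEFT JOIN, turning it into an inner join

Fix: Put 'c.amount > 1937.08' in the JOIN's ON clause instead of WHERE

Corrected query:
SELECT p.name, c.amount FROM customers p LEFT JOIN purchases c ON c.customer_id = p.id AND c.amount > 1937.08

Result:
name  | amount
------+-------
Carol | NULL  
Frank | NULL  
Eve   | NULL  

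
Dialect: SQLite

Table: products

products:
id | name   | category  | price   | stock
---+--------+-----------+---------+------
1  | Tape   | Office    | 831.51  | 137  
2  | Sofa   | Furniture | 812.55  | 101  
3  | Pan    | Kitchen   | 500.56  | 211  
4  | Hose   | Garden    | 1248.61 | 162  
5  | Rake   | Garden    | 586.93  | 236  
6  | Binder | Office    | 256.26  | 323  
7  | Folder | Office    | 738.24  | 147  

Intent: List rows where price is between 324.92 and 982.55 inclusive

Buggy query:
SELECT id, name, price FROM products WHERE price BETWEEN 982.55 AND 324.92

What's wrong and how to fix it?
Bug: BETWEEN expects the lower bound first; with 982.55 AND 324.92 the range is empty

Fix: Swap the bounds so the smaller value comes first

Corrected query:
SELECT id, name, price FROM products WHERE price BETWEEN 324.92 AND 982.55

Result:
id | name   | price 
---+--------+-------
1  | Tape   | 831.51
2  | Sofa   | 812.55
3  | Pan    | 500.56
5  | Rake   | 586.93
7  | Folder | 738.24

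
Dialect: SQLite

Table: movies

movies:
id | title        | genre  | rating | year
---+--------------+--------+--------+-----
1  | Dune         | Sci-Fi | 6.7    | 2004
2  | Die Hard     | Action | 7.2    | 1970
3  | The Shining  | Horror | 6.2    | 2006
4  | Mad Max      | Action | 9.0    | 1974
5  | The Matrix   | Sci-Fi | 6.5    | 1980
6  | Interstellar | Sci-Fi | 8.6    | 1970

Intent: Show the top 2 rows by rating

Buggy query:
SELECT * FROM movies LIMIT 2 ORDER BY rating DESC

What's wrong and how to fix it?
Bug: ORDER BY cannot follow LIMIT; LIMIT is the final clause

Fix: Sort with ORDER BY, then apply LIMIT

Corrected query:
SELECT * FROM movies ORDER BY rating DESC LIMIT 2

Result:
id | title        | genre  | rating | year
---+--------------+--------+--------+-----
4  | Mad Max      | Action | 9      | 1974
6  | Interstellar | Sci-Fi | 8.6    | 1970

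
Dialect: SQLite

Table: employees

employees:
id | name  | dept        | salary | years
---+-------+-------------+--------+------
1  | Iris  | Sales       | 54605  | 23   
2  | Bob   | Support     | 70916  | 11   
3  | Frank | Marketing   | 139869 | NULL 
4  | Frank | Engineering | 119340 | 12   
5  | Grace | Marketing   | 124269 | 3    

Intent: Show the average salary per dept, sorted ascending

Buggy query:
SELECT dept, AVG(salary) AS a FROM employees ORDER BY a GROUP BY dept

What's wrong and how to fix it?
Bug: ORDER BY appears before GROUP BY; SQL clause order requires GROUP BY first

Fix: Move ORDER BY to the end, after GROUP BY

Corrected query:
SELECT dept, AVG(salary) AS a FROM employees GROUP BY dept ORDER BY a

Result:
dept        | a     
------------+-------
Sales       | 54605 
Support     | 70916 
Engineering | 119340
Marketing   | 132069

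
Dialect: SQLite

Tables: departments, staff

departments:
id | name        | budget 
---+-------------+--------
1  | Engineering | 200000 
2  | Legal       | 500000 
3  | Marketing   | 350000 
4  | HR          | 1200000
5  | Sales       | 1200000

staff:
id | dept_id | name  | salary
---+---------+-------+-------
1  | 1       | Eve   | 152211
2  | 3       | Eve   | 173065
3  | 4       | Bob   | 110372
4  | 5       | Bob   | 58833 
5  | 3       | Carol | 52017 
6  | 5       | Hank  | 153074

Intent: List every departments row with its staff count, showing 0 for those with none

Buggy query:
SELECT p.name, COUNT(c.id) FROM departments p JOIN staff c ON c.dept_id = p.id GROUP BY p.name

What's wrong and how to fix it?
Bug: An inner join excludes parents with zero children

Fix: Switch to LEFT JOIN to retain unmatched parent rows

Corrected query:
SELECT p.name, COUNT(c.id) FROM departments p LEFT JOIN staff c ON c.dept_id = p.id GROUP BY p.name

Result:
name        | COUNT(c.id)
------------+------------
Engineering | 1          
HR          | 1          
Legal       | 0          
Marketing   | 2          
Sales       | 2          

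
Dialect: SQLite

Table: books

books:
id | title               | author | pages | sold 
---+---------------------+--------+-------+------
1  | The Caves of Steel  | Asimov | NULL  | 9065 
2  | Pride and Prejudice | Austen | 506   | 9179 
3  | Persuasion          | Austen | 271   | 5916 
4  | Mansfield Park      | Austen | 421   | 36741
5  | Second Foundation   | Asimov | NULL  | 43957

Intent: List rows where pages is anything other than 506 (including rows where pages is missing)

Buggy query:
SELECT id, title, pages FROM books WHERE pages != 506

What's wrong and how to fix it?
Bug: 'pages != 506' is unknown when pages is NULL, so NULL rows are silently excluded

Fix: Handle NULL separately with IS NULL alongside the inequality

Corrected query:
SELECT id, title, pages FROM books WHERE pages != 506 OR pages IS NULL

Result:
id | title              | pages
---+--------------------+------
1  | The Caves of Steel | NULL 
3  | Persuasion         | 271  
4  | Mansfield Park     | 421  
5  | Second Foundation  | NULL 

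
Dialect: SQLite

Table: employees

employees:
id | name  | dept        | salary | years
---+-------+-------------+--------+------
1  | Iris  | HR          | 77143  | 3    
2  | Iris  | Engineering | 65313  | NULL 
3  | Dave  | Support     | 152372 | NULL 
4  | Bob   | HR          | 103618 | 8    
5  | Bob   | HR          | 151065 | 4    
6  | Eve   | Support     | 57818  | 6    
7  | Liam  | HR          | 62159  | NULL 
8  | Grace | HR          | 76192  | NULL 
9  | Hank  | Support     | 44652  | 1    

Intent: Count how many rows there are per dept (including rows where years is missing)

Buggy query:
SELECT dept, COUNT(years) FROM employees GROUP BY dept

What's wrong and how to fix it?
Bug: COUNT(years) skips NULLs, so groups with missing years are undercounted

Fix: Use COUNT(*) to count all rows regardless of NULL

Corrected query:
SELECT dept, COUNT(*) FROM employees GROUP BY dept

Result:
dept        | COUNT(*)
------------+---------
Engineering | 1       
HR          | 5       
Support     | 3       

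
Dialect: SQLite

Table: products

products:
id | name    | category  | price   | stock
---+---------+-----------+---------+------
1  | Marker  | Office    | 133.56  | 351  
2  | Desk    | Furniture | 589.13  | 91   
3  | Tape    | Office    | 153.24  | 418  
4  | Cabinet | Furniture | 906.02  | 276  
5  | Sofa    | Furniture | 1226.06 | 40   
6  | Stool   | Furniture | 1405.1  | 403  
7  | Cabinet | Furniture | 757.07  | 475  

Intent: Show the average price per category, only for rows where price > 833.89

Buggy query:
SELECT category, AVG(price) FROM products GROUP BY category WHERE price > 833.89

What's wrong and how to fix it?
Bug: WHERE cannot follow GROUP BY

Fix: Move the WHERE clause before GROUP BY

Corrected query:
SELECT category, AVG(price) FROM products WHERE price > 833.89 GROUP BY category

Result:
category  | AVG(price)
----------+-----------
Furniture | 1179.06   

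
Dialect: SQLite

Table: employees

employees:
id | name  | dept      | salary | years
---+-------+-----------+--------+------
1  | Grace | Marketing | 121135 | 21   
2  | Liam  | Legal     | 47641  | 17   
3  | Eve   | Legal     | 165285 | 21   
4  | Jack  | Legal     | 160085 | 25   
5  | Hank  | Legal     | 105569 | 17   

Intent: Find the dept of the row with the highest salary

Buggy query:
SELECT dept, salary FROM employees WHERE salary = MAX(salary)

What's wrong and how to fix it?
Bug: MAX(salary) is an aggregate and cannot be used directly in WHERE

Fix: Wrap MAX in a scalar subquery so WHERE compares against a single value

Corrected query:
SELECT dept, salary FROM employees WHERE salary = (SELECT MAX(salary) FROM employees)

Result:
dept  | salary
------+-------
Legal | 165285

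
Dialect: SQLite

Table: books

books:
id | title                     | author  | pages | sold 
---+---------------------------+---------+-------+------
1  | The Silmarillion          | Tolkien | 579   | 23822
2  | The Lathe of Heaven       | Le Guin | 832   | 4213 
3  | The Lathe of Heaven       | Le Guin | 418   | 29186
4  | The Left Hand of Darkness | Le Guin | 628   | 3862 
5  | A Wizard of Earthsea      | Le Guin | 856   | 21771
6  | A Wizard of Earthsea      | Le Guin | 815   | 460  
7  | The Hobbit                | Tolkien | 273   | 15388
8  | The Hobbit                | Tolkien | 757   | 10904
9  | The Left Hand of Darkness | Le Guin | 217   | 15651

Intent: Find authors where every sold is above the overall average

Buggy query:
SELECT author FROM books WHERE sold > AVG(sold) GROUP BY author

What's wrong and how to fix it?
Bug: WHERE evaluates per row before aggregation, so AVG() is unavailable

Fix: Compute the overall average in a scalar subquery and compare each group's MIN against it in HAVING

Corrected query:
SELECT author FROM books GROUP BY author HAVING MIN(sold) > (SELECT AVG(sold) FROM books)

Result:
(no rows)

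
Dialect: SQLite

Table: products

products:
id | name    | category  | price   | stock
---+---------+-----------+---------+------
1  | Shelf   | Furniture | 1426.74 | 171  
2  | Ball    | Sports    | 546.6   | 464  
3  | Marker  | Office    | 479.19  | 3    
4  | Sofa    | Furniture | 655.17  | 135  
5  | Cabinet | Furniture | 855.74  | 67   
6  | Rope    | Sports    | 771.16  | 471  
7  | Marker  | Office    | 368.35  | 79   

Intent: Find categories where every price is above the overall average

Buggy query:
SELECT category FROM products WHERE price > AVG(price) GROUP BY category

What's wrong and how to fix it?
Bug: WHERE evaluates per row before aggregation, so AVG() is unavailable

Fix: Use a subquery for AVG and a HAVING MIN(...) filter so the condition holds for every row in the group

Corrected query:
SELECT category FROM products GROUP BY category HAVING MIN(price) > (SELECT AVG(price) FROM products)

Result:
(no rows)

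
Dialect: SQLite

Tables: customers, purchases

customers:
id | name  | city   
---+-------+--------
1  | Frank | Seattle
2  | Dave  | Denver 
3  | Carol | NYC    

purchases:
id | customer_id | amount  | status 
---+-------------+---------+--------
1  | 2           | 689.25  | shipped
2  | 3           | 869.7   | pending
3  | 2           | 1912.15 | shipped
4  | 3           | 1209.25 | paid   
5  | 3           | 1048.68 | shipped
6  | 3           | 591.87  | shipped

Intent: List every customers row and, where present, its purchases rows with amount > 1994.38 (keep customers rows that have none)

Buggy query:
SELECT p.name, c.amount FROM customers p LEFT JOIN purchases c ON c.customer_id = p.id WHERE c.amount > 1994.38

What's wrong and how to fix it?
Bug: A WHERE condition on the right-hand table after LEFT JOIN drops unmatched parents

Fix: Move the right-table condition into the ON clause so unmatched parents are kept

Corrected query:
SELECT p.name, c.amount FROM customers p LEFT JOIN purchases c ON c.customer_id = p.id AND c.amount > 1994.38

Result:
name  | amount
------+-------
Frank | NULL  
Dave  | NULL  
Carol | NULL  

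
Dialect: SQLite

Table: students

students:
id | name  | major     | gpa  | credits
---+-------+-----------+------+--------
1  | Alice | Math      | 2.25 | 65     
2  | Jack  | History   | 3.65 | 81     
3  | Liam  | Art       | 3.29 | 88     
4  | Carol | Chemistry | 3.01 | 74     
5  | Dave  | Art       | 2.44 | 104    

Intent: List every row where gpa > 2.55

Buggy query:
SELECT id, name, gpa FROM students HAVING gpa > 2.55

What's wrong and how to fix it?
Bug: This is a non-aggregate query (no GROUP BY, no aggregates), so in SQLite the HAVING clause is invalid here; a row-level condition belongs in WHERE

Fix: Replace HAVING with WHERE since the condition applies to individual rows

Corrected query:
SELECT id, name, gpa FROM students WHERE gpa > 2.55

Result:
id | name  | gpa 
---+-------+-----
2  | Jack  | 3.65
3  | Liam  | 3.29
4  | Carol | 3.01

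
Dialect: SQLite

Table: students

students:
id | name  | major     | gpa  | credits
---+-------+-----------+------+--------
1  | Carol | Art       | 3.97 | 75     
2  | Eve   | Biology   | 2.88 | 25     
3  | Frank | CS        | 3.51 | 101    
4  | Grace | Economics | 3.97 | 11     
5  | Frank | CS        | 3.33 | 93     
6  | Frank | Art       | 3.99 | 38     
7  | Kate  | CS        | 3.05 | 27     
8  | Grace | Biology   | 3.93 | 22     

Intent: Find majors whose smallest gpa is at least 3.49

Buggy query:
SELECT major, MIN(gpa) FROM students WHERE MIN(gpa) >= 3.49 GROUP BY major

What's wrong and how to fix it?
Bug: Aggregates like MIN are computed per group after WHERE runs

Fix: Use HAVING for the per-group MIN condition

Corrected query:
SELECT major, MIN(gpa) FROM students GROUP BY major HAVING MIN(gpa) >= 3.49

Result:
major     | MIN(gpa)
----------+---------
Art       | 3.97    
Economics | 3.97    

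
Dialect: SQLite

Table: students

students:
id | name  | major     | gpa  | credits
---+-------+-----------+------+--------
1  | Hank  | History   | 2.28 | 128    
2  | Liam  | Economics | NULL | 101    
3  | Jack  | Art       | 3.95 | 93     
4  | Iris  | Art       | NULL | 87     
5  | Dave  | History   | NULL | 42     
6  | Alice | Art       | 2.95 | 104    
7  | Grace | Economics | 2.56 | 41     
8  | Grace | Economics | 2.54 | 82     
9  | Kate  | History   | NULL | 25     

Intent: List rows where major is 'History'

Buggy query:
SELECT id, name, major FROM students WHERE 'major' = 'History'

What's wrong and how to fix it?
Bug: 'major' in single quotes is a string literal, not the column; the comparison is literal-vs-literal and never true

Fix: Remove the quotes around the column name (or use double quotes for an identifier)

Corrected query:
SELECT id, name, major FROM students WHERE major = 'History'

Result:
id | name | major  
---+------+--------
1  | Hank | History
5  | Dave | History
9  | Kate | History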